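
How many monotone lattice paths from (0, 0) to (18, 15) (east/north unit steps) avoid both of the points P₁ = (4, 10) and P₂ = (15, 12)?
Number of paths = 679403052

Inclusion–exclusion. Total paths: C(33, 18) = 1037158320. Through P₁: C(14, 4)·C(19, 14) = 11639628. Through P₂: C(27, 15)·C(6, 3) = 347677200. Since P₁ is strictly southwest of P₂, a monotone path through both must visit P₁ then P₂; paths through both = C(14, 4)·C(13, 11)·C(6, 3) = 1561560. Avoid both = 1037158320 − 11639628 − 347677200 + 1561560 = 679403052.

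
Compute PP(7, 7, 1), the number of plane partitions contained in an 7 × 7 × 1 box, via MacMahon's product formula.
PP(7, 7, 1) = 3432

Evaluate the triple product over i = 1..7, j = 1..7, k = 1..1. The factors are (2/1) · (3/2) · (4/3) · (5/4) · (6/5) · (7/6) · (8/7) · (3/2) · … (49 factors total). The numerators and denominators telescope so the product is an integer; carrying out the multiplication exactly gives PP(7, 7, 1) = 3432.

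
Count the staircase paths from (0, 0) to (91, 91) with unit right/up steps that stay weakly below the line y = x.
C_91 = 3935312233584004685417853572763349509774031680023800

These NE paths below the diagonal are counted by the Catalan number C_n = (1/(n + 1)) · C(2n, n). For n = 91: C_91 = (1/92) · C(182, 91) = 362048725489728431058442528694228154899210914562189600/92 = 3935312233584004685417853572763349509774031680023800.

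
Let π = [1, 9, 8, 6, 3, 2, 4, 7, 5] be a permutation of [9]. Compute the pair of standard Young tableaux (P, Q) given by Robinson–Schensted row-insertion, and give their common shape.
P = [1, 2, 4, 5] / [3, 7] / [6] / [8] / [9];  Q = [1, 2, 7, 8] / [3, 9] / [4] / [5] / [6];  common shape = (4, 2, 1, 1, 1)

Row-insert the values π_1, π_2, … into P one at a time, bumping the leftmost entry strictly greater than the inserted value down to the next row. The recording tableau Q records, in position (i, j), the step at which that cell was added to P.
  Insert 1 (step 1): P = [1];  Q = [1]
  Insert 9 (step 2): P = [1, 9];  Q = [1, 2]
  Insert 8 (step 3): P = [1, 8] / [9];  Q = [1, 2] / [3]
  Insert 6 (step 4): P = [1, 6] / [8] / [9];  Q = [1, 2] / [3] / [4]
  Insert 3 (step 5): P = [1, 3] / [6] / [8] / [9];  Q = [1, 2] / [3] / [4] / [5]
  Insert 2 (step 6): P = [1, 2] / [3] / [6] / [8] / [9];  Q = [1, 2] / [3] / [4] / [5] / [6]
  Insert 4 (step 7): P = [1, 2, 4] / [3] / [6] / [8] / [9];  Q = [1, 2, 7] / [3] / [4] / [5] / [6]
  Insert 7 (step 8): P = [1, 2, 4, 7] / [3] / [6] / [8] / [9];  Q = [1, 2, 7, 8] / [3] / [4] / [5] / [6]
  Insert 5 (step 9): P = [1, 2, 4, 5] / [3, 7] / [6] / [8] / [9];  Q = [1, 2, 7, 8] / [3, 9] / [4] / [5] / [6]
Final shape: (4, 2, 1, 1, 1).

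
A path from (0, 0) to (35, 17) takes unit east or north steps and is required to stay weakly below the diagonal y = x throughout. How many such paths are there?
Number of paths = 11582393855305

By the reflection principle (André's argument), the number of monotone paths to (35, 17) with n ≤ m that never go above y = x is C(52, 35) − C(52, 36) = 21945588357420 − 10363194502115 = 11582393855305.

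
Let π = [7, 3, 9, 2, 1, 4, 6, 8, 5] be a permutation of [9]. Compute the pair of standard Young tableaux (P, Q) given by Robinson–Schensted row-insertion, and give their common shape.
P = [1, 4, 5, 8] / [2, 6] / [3, 9] / [7];  Q = [1, 3, 7, 8] / [2, 6] / [4, 9] / [5];  common shape = (4, 2, 2, 1)

Row-insert the values π_1, π_2, … into P one at a time, bumping the leftmost entry strictly greater than the inserted value down to the next row. The recording tableau Q records, in position (i, j), the step at which that cell was added to P.
  Insert 7 (step 1): P = [7];  Q = [1]
  Insert 3 (step 2): P = [3] / [7];  Q = [1] / [2]
  Insert 9 (step 3): P = [3, 9] / [7];  Q = [1, 3] / [2]
  Insert 2 (step 4): P = [2, 9] / [3] / [7];  Q = [1, 3] / [2] / [4]
  Insert 1 (step 5): P = [1, 9] / [2] / [3] / [7];  Q = [1, 3] / [2] / [4] / [5]
  Insert 4 (step 6): P = [1, 4] / [2, 9] / [3] / [7];  Q = [1, 3] / [2, 6] / [4] / [5]
  Insert 6 (step 7): P = [1, 4, 6] / [2, 9] / [3] / [7];  Q = [1, 3, 7] / [2, 6] / [4] / [5]
  Insert 8 (step 8): P = [1, 4, 6, 8] / [2, 9] / [3] / [7];  Q = [1, 3, 7, 8] / [2, 6] / [4] / [5]
  Insert 5 (step 9): P = [1, 4, 5, 8] / [2, 6] / [3, 9] / [7];  Q = [1, 3, 7, 8] / [2, 6] / [4, 9] / [5]
Final shape: (4, 2, 2, 1).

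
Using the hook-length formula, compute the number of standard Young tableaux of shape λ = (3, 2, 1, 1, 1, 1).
# SYT of shape (3, 2, 1, 1, 1, 1) = 105

Hook-length formula: f^λ = n! / Π hook(c), product over all cells c of the Young diagram. For λ = (3, 2, 1, 1, 1, 1), n = 9 boxes. Hook lengths by row (left-to-right, top-to-bottom): [8, 3, 1]; [6, 1]; [4]; [3]; [2]; [1]. Product of hooks = 3456. So f^λ = 9! / 3456 = 362880 / 3456 = 105.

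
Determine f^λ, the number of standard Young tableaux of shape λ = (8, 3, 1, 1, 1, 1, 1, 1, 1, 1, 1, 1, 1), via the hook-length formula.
# SYT of shape (8, 3, 1, 1, 1, 1, 1, 1, 1, 1, 1, 1, 1) = 7482618

Hook-length formula: f^λ = n! / Π hook(c), product over all cells c of the Young diagram. For λ = (8, 3, 1, 1, 1, 1, 1, 1, 1, 1, 1, 1, 1), n = 22 boxes. Hook lengths by row (left-to-right, top-to-bottom): [20, 8, 7, 5, 4, 3, 2, 1]; [14, 2, 1]; [11]; [10]; [9]; [8]; [7]; [6]; [5]; [4]; [3]; [2]; [1]. Product of hooks = 150214901760000. So f^λ = 22! / 150214901760000 = 1124000727777607680000 / 150214901760000 = 7482618.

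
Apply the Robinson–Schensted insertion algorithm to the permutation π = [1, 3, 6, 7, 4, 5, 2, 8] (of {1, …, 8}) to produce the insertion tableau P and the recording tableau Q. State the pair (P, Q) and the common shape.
P = [1, 2, 4, 5, 8] / [3, 7] / [6];  Q = [1, 2, 3, 4, 8] / [5, 6] / [7];  common shape = (5, 2, 1)

Row-insert the values π_1, π_2, … into P one at a time, bumping the leftmost entry strictly greater than the inserted value down to the next row. The recording tableau Q records, in position (i, j), the step at which that cell was added to P.
  Insert 1 (step 1): P = [1];  Q = [1]
  Insert 3 (step 2): P = [1, 3];  Q = [1, 2]
  Insert 6 (step 3): P = [1, 3, 6];  Q = [1, 2, 3]
  Insert 7 (step 4): P = [1, 3, 6, 7];  Q = [1, 2, 3, 4]
  Insert 4 (step 5): P = [1, 3, 4, 7] / [6];  Q = [1, 2, 3, 4] / [5]
  Insert 5 (step 6): P = [1, 3, 4, 5] / [6, 7];  Q = [1, 2, 3, 4] / [5, 6]
  Insert 2 (step 7): P = [1, 2, 4, 5] / [3, 7] / [6];  Q = [1, 2, 3, 4] / [5, 6] / [7]
  Insert 8 (step 8): P = [1, 2, 4, 5, 8] / [3, 7] / [6];  Q = [1, 2, 3, 4, 8] / [5, 6] / [7]
Final shape: (5, 2, 1).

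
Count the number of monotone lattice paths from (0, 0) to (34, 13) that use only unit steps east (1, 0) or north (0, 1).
Number of paths = 140676848445

A monotone lattice path from (0, 0) to (34, 13) consists of 34 east steps and 13 north steps in some order, so it is determined by which 34 of the 47 steps are east. The count is C(47, 34) = 140676848445.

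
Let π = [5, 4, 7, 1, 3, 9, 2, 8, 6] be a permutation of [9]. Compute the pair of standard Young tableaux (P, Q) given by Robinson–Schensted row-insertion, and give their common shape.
P = [1, 2, 6] / [3, 7, 8] / [4, 9] / [5];  Q = [1, 3, 6] / [2, 5, 8] / [4, 9] / [7];  common shape = (3, 3, 2, 1)

Row-insert the values π_1, π_2, … into P one at a time, bumping the leftmost entry strictly greater than the inserted value down to the next row. The recording tableau Q records, in position (i, j), the step at which that cell was added to P.
  Insert 5 (step 1): P = [5];  Q = [1]
  Insert 4 (step 2): P = [4] / [5];  Q = [1] / [2]
  Insert 7 (step 3): P = [4, 7] / [5];  Q = [1, 3] / [2]
  Insert 1 (step 4): P = [1, 7] / [4] / [5];  Q = [1, 3] / [2] / [4]
  Insert 3 (step 5): P = [1, 3] / [4, 7] / [5];  Q = [1, 3] / [2, 5] / [4]
  Insert 9 (step 6): P = [1, 3, 9] / [4, 7] / [5];  Q = [1, 3, 6] / [2, 5] / [4]
  Insert 2 (step 7): P = [1, 2, 9] / [3, 7] / [4] / [5];  Q = [1, 3, 6] / [2, 5] / [4] / [7]
  Insert 8 (step 8): P = [1, 2, 8] / [3, 7, 9] / [4] / [5];  Q = [1, 3, 6] / [2, 5, 8] / [4] / [7]
  Insert 6 (step 9): P = [1, 2, 6] / [3, 7, 8] / [4, 9] / [5];  Q = [1, 3, 6] / [2, 5, 8] / [4, 9] / [7]
Final shape: (3, 3, 2, 1).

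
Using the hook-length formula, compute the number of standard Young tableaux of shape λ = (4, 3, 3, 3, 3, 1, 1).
# SYT of shape (4, 3, 3, 3, 3, 1, 1) = 1575288

Hook-length formula: f^λ = n! / Π hook(c), product over all cells c of the Young diagram. For λ = (4, 3, 3, 3, 3, 1, 1), n = 18 boxes. Hook lengths by row (left-to-right, top-to-bottom): [10, 7, 6, 1]; [8, 5, 4]; [7, 4, 3]; [6, 3, 2]; [5, 2, 1]; [2]; [1]. Product of hooks = 4064256000. So f^λ = 18! / 4064256000 = 6402373705728000 / 4064256000 = 1575288.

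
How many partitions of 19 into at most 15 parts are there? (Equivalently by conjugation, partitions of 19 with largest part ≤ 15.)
p(19, parts ≤ 15) = 483

Use the recurrence p(n, m) = p(n, m−1) + p(n−m, m): either the largest part is < m (count p(n, m−1)) or the largest part is exactly m (remove one copy of m, count p(n−m, m)). With p(0, ·) = 1 this gives p(19, parts ≤ 15) = 483. (By conjugating Young diagrams, this also counts partitions of 19 into at most 15 parts.)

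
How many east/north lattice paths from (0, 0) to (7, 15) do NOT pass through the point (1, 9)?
Number of paths = 161304

Total paths from (0, 0) to (7, 15): C(22, 7) = 170544. Paths through (1, 9): (paths (0, 0) → (1, 9)) × (paths (1, 9) → (7, 15)) = C(10, 1) · C(12, 6) = 10 · 924 = 9240. Avoidance count = 170544 − 9240 = 161304.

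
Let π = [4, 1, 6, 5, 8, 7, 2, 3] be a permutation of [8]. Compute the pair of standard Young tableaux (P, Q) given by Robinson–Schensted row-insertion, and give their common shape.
P = [1, 2, 3] / [4, 5, 7] / [6, 8];  Q = [1, 3, 5] / [2, 4, 6] / [7, 8];  common shape = (3, 3, 2)

Row-insert the values π_1, π_2, … into P one at a time, bumping the leftmost entry strictly greater than the inserted value down to the next row. The recording tableau Q records, in position (i, j), the step at which that cell was added to P.
  Insert 4 (step 1): P = [4];  Q = [1]
  Insert 1 (step 2): P = [1] / [4];  Q = [1] / [2]
  Insert 6 (step 3): P = [1, 6] / [4];  Q = [1, 3] / [2]
  Insert 5 (step 4): P = [1, 5] / [4, 6];  Q = [1, 3] / [2, 4]
  Insert 8 (step 5): P = [1, 5, 8] / [4, 6];  Q = [1, 3, 5] / [2, 4]
  Insert 7 (step 6): P = [1, 5, 7] / [4, 6, 8];  Q = [1, 3, 5] / [2, 4, 6]
  Insert 2 (step 7): P = [1, 2, 7] / [4, 5, 8] / [6];  Q = [1, 3, 5] / [2, 4, 6] / [7]
  Insert 3 (step 8): P = [1, 2, 3] / [4, 5, 7] / [6, 8];  Q = [1, 3, 5] / [2, 4, 6] / [7, 8]
Final shape: (3, 3, 2).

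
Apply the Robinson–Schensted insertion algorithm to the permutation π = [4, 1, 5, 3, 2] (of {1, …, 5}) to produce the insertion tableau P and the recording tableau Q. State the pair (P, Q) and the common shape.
P = [1, 2] / [3, 5] / [4];  Q = [1, 3] / [2, 4] / [5];  common shape = (2, 2, 1)

Row-insert the values π_1, π_2, … into P one at a time, bumping the leftmost entry strictly greater than the inserted value down to the next row. The recording tableau Q records, in position (i, j), the step at which that cell was added to P.
  Insert 4 (step 1): P = [4];  Q = [1]
  Insert 1 (step 2): P = [1] / [4];  Q = [1] / [2]
  Insert 5 (step 3): P = [1, 5] / [4];  Q = [1, 3] / [2]
  Insert 3 (step 4): P = [1, 3] / [4, 5];  Q = [1, 3] / [2, 4]
  Insert 2 (step 5): P = [1, 2] / [3, 5] / [4];  Q = [1, 3] / [2, 4] / [5]
Final shape: (2, 2, 1).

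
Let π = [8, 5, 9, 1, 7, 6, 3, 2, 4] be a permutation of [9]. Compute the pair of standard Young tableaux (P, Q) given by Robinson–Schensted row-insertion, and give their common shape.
P = [1, 2, 4] / [3, 6] / [5, 9] / [7] / [8];  Q = [1, 3, 9] / [2, 5] / [4, 6] / [7] / [8];  common shape = (3, 2, 2, 1, 1)

Row-insert the values π_1, π_2, … into P one at a time, bumping the leftmost entry strictly greater than the inserted value down to the next row. The recording tableau Q records, in position (i, j), the step at which that cell was added to P.
  Insert 8 (step 1): P = [8];  Q = [1]
  Insert 5 (step 2): P = [5] / [8];  Q = [1] / [2]
  Insert 9 (step 3): P = [5, 9] / [8];  Q = [1, 3] / [2]
  Insert 1 (step 4): P = [1, 9] / [5] / [8];  Q = [1, 3] / [2] / [4]
  Insert 7 (step 5): P = [1, 7] / [5, 9] / [8];  Q = [1, 3] / [2, 5] / [4]
  Insert 6 (step 6): P = [1, 6] / [5, 7] / [8, 9];  Q = [1, 3] / [2, 5] / [4, 6]
  Insert 3 (step 7): P = [1, 3] / [5, 6] / [7, 9] / [8];  Q = [1, 3] / [2, 5] / [4, 6] / [7]
  Insert 2 (step 8): P = [1, 2] / [3, 6] / [5, 9] / [7] / [8];  Q = [1, 3] / [2, 5] / [4, 6] / [7] / [8]
  Insert 4 (step 9): P = [1, 2, 4] / [3, 6] / [5, 9] / [7] / [8];  Q = [1, 3, 9] / [2, 5] / [4, 6] / [7] / [8]
Final shape: (3, 2, 2, 1, 1).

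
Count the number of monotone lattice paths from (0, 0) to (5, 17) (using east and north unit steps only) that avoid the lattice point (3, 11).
Number of paths = 16142

Total paths from (0, 0) to (5, 17): C(22, 5) = 26334. Paths through (3, 11): (paths (0, 0) → (3, 11)) × (paths (3, 11) → (5, 17)) = C(14, 3) · C(8, 2) = 364 · 28 = 10192. Avoidance count = 26334 − 10192 = 16142.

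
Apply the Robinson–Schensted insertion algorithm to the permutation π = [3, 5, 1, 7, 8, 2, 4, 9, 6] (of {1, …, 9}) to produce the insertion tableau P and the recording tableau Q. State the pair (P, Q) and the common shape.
P = [1, 2, 4, 6, 9] / [3, 5, 7, 8];  Q = [1, 2, 4, 5, 8] / [3, 6, 7, 9];  common shape = (5, 4)

Row-insert the values π_1, π_2, … into P one at a time, bumping the leftmost entry strictly greater than the inserted value down to the next row. The recording tableau Q records, in position (i, j), the step at which that cell was added to P.
  Insert 3 (step 1): P = [3];  Q = [1]
  Insert 5 (step 2): P = [3, 5];  Q = [1, 2]
  Insert 1 (step 3): P = [1, 5] / [3];  Q = [1, 2] / [3]
  Insert 7 (step 4): P = [1, 5, 7] / [3];  Q = [1, 2, 4] / [3]
  Insert 8 (step 5): P = [1, 5, 7, 8] / [3];  Q = [1, 2, 4, 5] / [3]
  Insert 2 (step 6): P = [1, 2, 7, 8] / [3, 5];  Q = [1, 2, 4, 5] / [3, 6]
  Insert 4 (step 7): P = [1, 2, 4, 8] / [3, 5, 7];  Q = [1, 2, 4, 5] / [3, 6, 7]
  Insert 9 (step 8): P = [1, 2, 4, 8, 9] / [3, 5, 7];  Q = [1, 2, 4, 5, 8] / [3, 6, 7]
  Insert 6 (step 9): P = [1, 2, 4, 6, 9] / [3, 5, 7, 8];  Q = [1, 2, 4, 5, 8] / [3, 6, 7, 9]
Final shape: (5, 4).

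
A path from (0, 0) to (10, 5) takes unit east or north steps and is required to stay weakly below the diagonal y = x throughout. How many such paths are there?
Number of paths = 1638

By the reflection principle (André's argument), the number of monotone paths to (10, 5) with n ≤ m that never go above y = x is C(15, 10) − C(15, 11) = 3003 − 1365 = 1638.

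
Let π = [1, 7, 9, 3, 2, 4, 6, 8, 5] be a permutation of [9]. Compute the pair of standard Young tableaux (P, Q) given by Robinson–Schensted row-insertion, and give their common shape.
P = [1, 2, 4, 5, 8] / [3, 6] / [7, 9];  Q = [1, 2, 3, 7, 8] / [4, 6] / [5, 9];  common shape = (5, 2, 2)

Row-insert the values π_1, π_2, … into P one at a time, bumping the leftmost entry strictly greater than the inserted value down to the next row. The recording tableau Q records, in position (i, j), the step at which that cell was added to P.
  Insert 1 (step 1): P = [1];  Q = [1]
  Insert 7 (step 2): P = [1, 7];  Q = [1, 2]
  Insert 9 (step 3): P = [1, 7, 9];  Q = [1, 2, 3]
  Insert 3 (step 4): P = [1, 3, 9] / [7];  Q = [1, 2, 3] / [4]
  Insert 2 (step 5): P = [1, 2, 9] / [3] / [7];  Q = [1, 2, 3] / [4] / [5]
  Insert 4 (step 6): P = [1, 2, 4] / [3, 9] / [7];  Q = [1, 2, 3] / [4, 6] / [5]
  Insert 6 (step 7): P = [1, 2, 4, 6] / [3, 9] / [7];  Q = [1, 2, 3, 7] / [4, 6] / [5]
  Insert 8 (step 8): P = [1, 2, 4, 6, 8] / [3, 9] / [7];  Q = [1, 2, 3, 7, 8] / [4, 6] / [5]
  Insert 5 (step 9): P = [1, 2, 4, 5, 8] / [3, 6] / [7, 9];  Q = [1, 2, 3, 7, 8] / [4, 6] / [5, 9]
Final shape: (5, 2, 2).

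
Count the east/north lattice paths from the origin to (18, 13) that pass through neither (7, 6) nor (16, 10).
Number of paths = 110795141

Inclusion–exclusion. Total paths: C(31, 18) = 206253075. Through P₁: C(13, 7)·C(18, 11) = 54609984. Through P₂: C(26, 16)·C(5, 2) = 53117350. Since P₁ is strictly southwest of P₂, a monotone path through both must visit P₁ then P₂; paths through both = C(13, 7)·C(13, 9)·C(5, 2) = 12269400. Avoid both = 206253075 − 54609984 − 53117350 + 12269400 = 110795141.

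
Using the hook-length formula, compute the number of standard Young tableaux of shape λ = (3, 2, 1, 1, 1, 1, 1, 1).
# SYT of shape (3, 2, 1, 1, 1, 1, 1, 1) = 231

Hook-length formula: f^λ = n! / Π hook(c), product over all cells c of the Young diagram. For λ = (3, 2, 1, 1, 1, 1, 1, 1), n = 11 boxes. Hook lengths by row (left-to-right, top-to-bottom): [10, 3, 1]; [8, 1]; [6]; [5]; [4]; [3]; [2]; [1]. Product of hooks = 172800. So f^λ = 11! / 172800 = 39916800 / 172800 = 231.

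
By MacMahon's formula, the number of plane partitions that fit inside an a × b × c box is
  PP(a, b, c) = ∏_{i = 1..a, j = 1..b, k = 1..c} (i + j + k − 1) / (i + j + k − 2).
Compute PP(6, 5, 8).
PP(6, 5, 8) = 7997986868872

Evaluate the triple product over i = 1..6, j = 1..5, k = 1..8. The factors are (2/1) · (3/2) · (4/3) · (5/4) · (6/5) · (7/6) · (8/7) · (9/8) · … (240 factors total). The numerators and denominators telescope so the product is an integer; carrying out the multiplication exactly gives PP(6, 5, 8) = 7997986868872.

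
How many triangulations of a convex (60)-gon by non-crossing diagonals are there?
C_58 = 104088460289122304033498318812080

These polygon triangulations are counted by the Catalan number C_n = (1/(n + 1)) · C(2n, n). For n = 58: C_58 = (1/59) · C(116, 58) = 6141219157058215937976400809912720/59 = 104088460289122304033498318812080.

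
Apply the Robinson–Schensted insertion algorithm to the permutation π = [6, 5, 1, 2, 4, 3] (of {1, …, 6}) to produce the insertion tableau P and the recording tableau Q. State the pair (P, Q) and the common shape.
P = [1, 2, 3] / [4] / [5] / [6];  Q = [1, 4, 5] / [2] / [3] / [6];  common shape = (3, 1, 1, 1)

Row-insert the values π_1, π_2, … into P one at a time, bumping the leftmost entry strictly greater than the inserted value down to the next row. The recording tableau Q records, in position (i, j), the step at which that cell was added to P.
  Insert 6 (step 1): P = [6];  Q = [1]
  Insert 5 (step 2): P = [5] / [6];  Q = [1] / [2]
  Insert 1 (step 3): P = [1] / [5] / [6];  Q = [1] / [2] / [3]
  Insert 2 (step 4): P = [1, 2] / [5] / [6];  Q = [1, 4] / [2] / [3]
  Insert 4 (step 5): P = [1, 2, 4] / [5] / [6];  Q = [1, 4, 5] / [2] / [3]
  Insert 3 (step 6): P = [1, 2, 3] / [4] / [5] / [6];  Q = [1, 4, 5] / [2] / [3] / [6]
Final shape: (3, 1, 1, 1).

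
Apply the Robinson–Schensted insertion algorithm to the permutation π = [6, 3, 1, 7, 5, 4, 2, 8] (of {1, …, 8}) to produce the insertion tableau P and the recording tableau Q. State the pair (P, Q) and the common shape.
P = [1, 2, 8] / [3, 4] / [5, 7] / [6];  Q = [1, 4, 8] / [2, 5] / [3, 6] / [7];  common shape = (3, 2, 2, 1)

Row-insert the values π_1, π_2, … into P one at a time, bumping the leftmost entry strictly greater than the inserted value down to the next row. The recording tableau Q records, in position (i, j), the step at which that cell was added to P.
  Insert 6 (step 1): P = [6];  Q = [1]
  Insert 3 (step 2): P = [3] / [6];  Q = [1] / [2]
  Insert 1 (step 3): P = [1] / [3] / [6];  Q = [1] / [2] / [3]
  Insert 7 (step 4): P = [1, 7] / [3] / [6];  Q = [1, 4] / [2] / [3]
  Insert 5 (step 5): P = [1, 5] / [3, 7] / [6];  Q = [1, 4] / [2, 5] / [3]
  Insert 4 (step 6): P = [1, 4] / [3, 5] / [6, 7];  Q = [1, 4] / [2, 5] / [3, 6]
  Insert 2 (step 7): P = [1, 2] / [3, 4] / [5, 7] / [6];  Q = [1, 4] / [2, 5] / [3, 6] / [7]
  Insert 8 (step 8): P = [1, 2, 8] / [3, 4] / [5, 7] / [6];  Q = [1, 4, 8] / [2, 5] / [3, 6] / [7]
Final shape: (3, 2, 2, 1).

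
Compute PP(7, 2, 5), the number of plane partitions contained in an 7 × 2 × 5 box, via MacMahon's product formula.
PP(7, 2, 5) = 169884

Evaluate the triple product over i = 1..7, j = 1..2, k = 1..5. The factors are (2/1) · (3/2) · (4/3) · (5/4) · (6/5) · (3/2) · (4/3) · (5/4) · … (70 factors total). The numerators and denominators telescope so the product is an integer; carrying out the multiplication exactly gives PP(7, 2, 5) = 169884.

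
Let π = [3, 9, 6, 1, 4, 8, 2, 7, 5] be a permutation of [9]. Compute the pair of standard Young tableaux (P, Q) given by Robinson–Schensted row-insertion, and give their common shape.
P = [1, 2, 5] / [3, 4, 7] / [6, 8] / [9];  Q = [1, 2, 6] / [3, 5, 8] / [4, 9] / [7];  common shape = (3, 3, 2, 1)

Row-insert the values π_1, π_2, … into P one at a time, bumping the leftmost entry strictly greater than the inserted value down to the next row. The recording tableau Q records, in position (i, j), the step at which that cell was added to P.
  Insert 3 (step 1): P = [3];  Q = [1]
  Insert 9 (step 2): P = [3, 9];  Q = [1, 2]
  Insert 6 (step 3): P = [3, 6] / [9];  Q = [1, 2] / [3]
  Insert 1 (step 4): P = [1, 6] / [3] / [9];  Q = [1, 2] / [3] / [4]
  Insert 4 (step 5): P = [1, 4] / [3, 6] / [9];  Q = [1, 2] / [3, 5] / [4]
  Insert 8 (step 6): P = [1, 4, 8] / [3, 6] / [9];  Q = [1, 2, 6] / [3, 5] / [4]
  Insert 2 (step 7): P = [1, 2, 8] / [3, 4] / [6] / [9];  Q = [1, 2, 6] / [3, 5] / [4] / [7]
  Insert 7 (step 8): P = [1, 2, 7] / [3, 4, 8] / [6] / [9];  Q = [1, 2, 6] / [3, 5, 8] / [4] / [7]
  Insert 5 (step 9): P = [1, 2, 5] / [3, 4, 7] / [6, 8] / [9];  Q = [1, 2, 6] / [3, 5, 8] / [4, 9] / [7]
Final shape: (3, 3, 2, 1).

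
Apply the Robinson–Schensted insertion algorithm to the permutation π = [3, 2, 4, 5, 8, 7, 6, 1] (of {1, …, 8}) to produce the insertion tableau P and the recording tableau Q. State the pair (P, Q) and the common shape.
P = [1, 4, 5, 6] / [2, 7] / [3] / [8];  Q = [1, 3, 4, 5] / [2, 6] / [7] / [8];  common shape = (4, 2, 1, 1)

Row-insert the values π_1, π_2, … into P one at a time, bumping the leftmost entry strictly greater than the inserted value down to the next row. The recording tableau Q records, in position (i, j), the step at which that cell was added to P.
  Insert 3 (step 1): P = [3];  Q = [1]
  Insert 2 (step 2): P = [2] / [3];  Q = [1] / [2]
  Insert 4 (step 3): P = [2, 4] / [3];  Q = [1, 3] / [2]
  Insert 5 (step 4): P = [2, 4, 5] / [3];  Q = [1, 3, 4] / [2]
  Insert 8 (step 5): P = [2, 4, 5, 8] / [3];  Q = [1, 3, 4, 5] / [2]
  Insert 7 (step 6): P = [2, 4, 5, 7] / [3, 8];  Q = [1, 3, 4, 5] / [2, 6]
  Insert 6 (step 7): P = [2, 4, 5, 6] / [3, 7] / [8];  Q = [1, 3, 4, 5] / [2, 6] / [7]
  Insert 1 (step 8): P = [1, 4, 5, 6] / [2, 7] / [3] / [8];  Q = [1, 3, 4, 5] / [2, 6] / [7] / [8]
Final shape: (4, 2, 1, 1).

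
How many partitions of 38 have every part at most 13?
p(38, parts ≤ 13) = 18847

Use the recurrence p(n, m) = p(n, m−1) + p(n−m, m): either the largest part is < m (count p(n, m−1)) or the largest part is exactly m (remove one copy of m, count p(n−m, m)). With p(0, ·) = 1 this gives p(38, parts ≤ 13) = 18847. (By conjugating Young diagrams, this also counts partitions of 38 into at most 13 parts.)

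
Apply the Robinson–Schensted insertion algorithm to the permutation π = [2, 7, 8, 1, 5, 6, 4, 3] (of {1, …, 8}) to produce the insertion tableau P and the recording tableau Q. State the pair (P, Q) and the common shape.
P = [1, 3, 6] / [2, 4, 8] / [5] / [7];  Q = [1, 2, 3] / [4, 5, 6] / [7] / [8];  common shape = (3, 3, 1, 1)

Row-insert the values π_1, π_2, … into P one at a time, bumping the leftmost entry strictly greater than the inserted value down to the next row. The recording tableau Q records, in position (i, j), the step at which that cell was added to P.
  Insert 2 (step 1): P = [2];  Q = [1]
  Insert 7 (step 2): P = [2, 7];  Q = [1, 2]
  Insert 8 (step 3): P = [2, 7, 8];  Q = [1, 2, 3]
  Insert 1 (step 4): P = [1, 7, 8] / [2];  Q = [1, 2, 3] / [4]
  Insert 5 (step 5): P = [1, 5, 8] / [2, 7];  Q = [1, 2, 3] / [4, 5]
  Insert 6 (step 6): P = [1, 5, 6] / [2, 7, 8];  Q = [1, 2, 3] / [4, 5, 6]
  Insert 4 (step 7): P = [1, 4, 6] / [2, 5, 8] / [7];  Q = [1, 2, 3] / [4, 5, 6] / [7]
  Insert 3 (step 8): P = [1, 3, 6] / [2, 4, 8] / [5] / [7];  Q = [1, 2, 3] / [4, 5, 6] / [7] / [8]
Final shape: (3, 3, 1, 1).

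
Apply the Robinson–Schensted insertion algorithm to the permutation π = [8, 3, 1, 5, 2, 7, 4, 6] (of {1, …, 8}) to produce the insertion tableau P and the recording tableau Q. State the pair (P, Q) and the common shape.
P = [1, 2, 4, 6] / [3, 5, 7] / [8];  Q = [1, 4, 6, 8] / [2, 5, 7] / [3];  common shape = (4, 3, 1)

Row-insert the values π_1, π_2, … into P one at a time, bumping the leftmost entry strictly greater than the inserted value down to the next row. The recording tableau Q records, in position (i, j), the step at which that cell was added to P.
  Insert 8 (step 1): P = [8];  Q = [1]
  Insert 3 (step 2): P = [3] / [8];  Q = [1] / [2]
  Insert 1 (step 3): P = [1] / [3] / [8];  Q = [1] / [2] / [3]
  Insert 5 (step 4): P = [1, 5] / [3] / [8];  Q = [1, 4] / [2] / [3]
  Insert 2 (step 5): P = [1, 2] / [3, 5] / [8];  Q = [1, 4] / [2, 5] / [3]
  Insert 7 (step 6): P = [1, 2, 7] / [3, 5] / [8];  Q = [1, 4, 6] / [2, 5] / [3]
  Insert 4 (step 7): P = [1, 2, 4] / [3, 5, 7] / [8];  Q = [1, 4, 6] / [2, 5, 7] / [3]
  Insert 6 (step 8): P = [1, 2, 4, 6] / [3, 5, 7] / [8];  Q = [1, 4, 6, 8] / [2, 5, 7] / [3]
Final shape: (4, 3, 1).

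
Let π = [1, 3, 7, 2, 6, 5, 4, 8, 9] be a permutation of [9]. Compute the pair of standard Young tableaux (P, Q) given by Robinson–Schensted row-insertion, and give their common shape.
P = [1, 2, 4, 8, 9] / [3, 5] / [6] / [7];  Q = [1, 2, 3, 8, 9] / [4, 5] / [6] / [7];  common shape = (5, 2, 1, 1)

Row-insert the values π_1, π_2, … into P one at a time, bumping the leftmost entry strictly greater than the inserted value down to the next row. The recording tableau Q records, in position (i, j), the step at which that cell was added to P.
  Insert 1 (step 1): P = [1];  Q = [1]
  Insert 3 (step 2): P = [1, 3];  Q = [1, 2]
  Insert 7 (step 3): P = [1, 3, 7];  Q = [1, 2, 3]
  Insert 2 (step 4): P = [1, 2, 7] / [3];  Q = [1, 2, 3] / [4]
  Insert 6 (step 5): P = [1, 2, 6] / [3, 7];  Q = [1, 2, 3] / [4, 5]
  Insert 5 (step 6): P = [1, 2, 5] / [3, 6] / [7];  Q = [1, 2, 3] / [4, 5] / [6]
  Insert 4 (step 7): P = [1, 2, 4] / [3, 5] / [6] / [7];  Q = [1, 2, 3] / [4, 5] / [6] / [7]
  Insert 8 (step 8): P = [1, 2, 4, 8] / [3, 5] / [6] / [7];  Q = [1, 2, 3, 8] / [4, 5] / [6] / [7]
  Insert 9 (step 9): P = [1, 2, 4, 8, 9] / [3, 5] / [6] / [7];  Q = [1, 2, 3, 8, 9] / [4, 5] / [6] / [7]
Final shape: (5, 2, 1, 1).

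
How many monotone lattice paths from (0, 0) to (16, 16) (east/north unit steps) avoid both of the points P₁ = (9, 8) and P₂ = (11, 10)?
Number of paths = 349078068

Inclusion–exclusion. Total paths: C(32, 16) = 601080390. Through P₁: C(17, 9)·C(15, 7) = 156434850. Through P₂: C(21, 11)·C(11, 5) = 162954792. Since P₁ is strictly southwest of P₂, a monotone path through both must visit P₁ then P₂; paths through both = C(17, 9)·C(4, 2)·C(11, 5) = 67387320. Avoid both = 601080390 − 156434850 − 162954792 + 67387320 = 349078068.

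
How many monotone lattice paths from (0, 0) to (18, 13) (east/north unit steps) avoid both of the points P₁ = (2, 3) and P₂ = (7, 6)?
Number of paths = 116347181

Inclusion–exclusion. Total paths: C(31, 18) = 206253075. Through P₁: C(5, 2)·C(26, 16) = 53117350. Through P₂: C(13, 7)·C(18, 11) = 54609984. Since P₁ is strictly southwest of P₂, a monotone path through both must visit P₁ then P₂; paths through both = C(5, 2)·C(8, 5)·C(18, 11) = 17821440. Avoid both = 206253075 − 53117350 − 54609984 + 17821440 = 116347181.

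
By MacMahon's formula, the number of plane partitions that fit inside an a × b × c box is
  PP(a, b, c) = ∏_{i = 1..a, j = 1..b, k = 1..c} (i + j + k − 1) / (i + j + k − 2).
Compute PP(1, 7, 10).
PP(1, 7, 10) = 19448

Evaluate the triple product over i = 1..1, j = 1..7, k = 1..10. The factors are (2/1) · (3/2) · (4/3) · (5/4) · (6/5) · (7/6) · (8/7) · (9/8) · … (70 factors total). The numerators and denominators telescope so the product is an integer; carrying out the multiplication exactly gives PP(1, 7, 10) = 19448.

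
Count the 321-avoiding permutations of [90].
C_90 = 1000134600800354781929399250536541864362461089950800

These 321-avoiding permutations are counted by the Catalan number C_n = (1/(n + 1)) · C(2n, n). For n = 90: C_90 = (1/91) · C(180, 90) = 91012248672832285155575331798825309656983959185522800/91 = 1000134600800354781929399250536541864362461089950800.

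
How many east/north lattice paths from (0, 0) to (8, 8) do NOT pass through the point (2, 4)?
Number of paths = 9720

Total paths from (0, 0) to (8, 8): C(16, 8) = 12870. Paths through (2, 4): (paths (0, 0) → (2, 4)) × (paths (2, 4) → (8, 8)) = C(6, 2) · C(10, 6) = 15 · 210 = 3150. Avoidance count = 12870 − 3150 = 9720.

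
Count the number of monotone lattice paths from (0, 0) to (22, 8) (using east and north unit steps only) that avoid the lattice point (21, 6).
Number of paths = 4964895

Total paths from (0, 0) to (22, 8): C(30, 22) = 5852925. Paths through (21, 6): (paths (0, 0) → (21, 6)) × (paths (21, 6) → (22, 8)) = C(27, 21) · C(3, 1) = 296010 · 3 = 888030. Avoidance count = 5852925 − 888030 = 4964895.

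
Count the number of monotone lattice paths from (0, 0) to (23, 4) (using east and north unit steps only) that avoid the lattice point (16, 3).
Number of paths = 9798

Total paths from (0, 0) to (23, 4): C(27, 23) = 17550. Paths through (16, 3): (paths (0, 0) → (16, 3)) × (paths (16, 3) → (23, 4)) = C(19, 16) · C(8, 7) = 969 · 8 = 7752. Avoidance count = 17550 − 7752 = 9798.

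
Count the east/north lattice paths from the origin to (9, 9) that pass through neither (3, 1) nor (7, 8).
Number of paths = 21263

Inclusion–exclusion. Total paths: C(18, 9) = 48620. Through P₁: C(4, 3)·C(14, 6) = 12012. Through P₂: C(15, 7)·C(3, 2) = 19305. Since P₁ is strictly southwest of P₂, a monotone path through both must visit P₁ then P₂; paths through both = C(4, 3)·C(11, 4)·C(3, 2) = 3960. Avoid both = 48620 − 12012 − 19305 + 3960 = 21263.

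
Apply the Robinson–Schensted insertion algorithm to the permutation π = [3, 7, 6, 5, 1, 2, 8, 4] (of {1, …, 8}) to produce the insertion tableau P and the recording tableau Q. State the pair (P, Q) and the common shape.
P = [1, 2, 4] / [3, 5, 8] / [6] / [7];  Q = [1, 2, 7] / [3, 6, 8] / [4] / [5];  common shape = (3, 3, 1, 1)

Row-insert the values π_1, π_2, … into P one at a time, bumping the leftmost entry strictly greater than the inserted value down to the next row. The recording tableau Q records, in position (i, j), the step at which that cell was added to P.
  Insert 3 (step 1): P = [3];  Q = [1]
  Insert 7 (step 2): P = [3, 7];  Q = [1, 2]
  Insert 6 (step 3): P = [3, 6] / [7];  Q = [1, 2] / [3]
  Insert 5 (step 4): P = [3, 5] / [6] / [7];  Q = [1, 2] / [3] / [4]
  Insert 1 (step 5): P = [1, 5] / [3] / [6] / [7];  Q = [1, 2] / [3] / [4] / [5]
  Insert 2 (step 6): P = [1, 2] / [3, 5] / [6] / [7];  Q = [1, 2] / [3, 6] / [4] / [5]
  Insert 8 (step 7): P = [1, 2, 8] / [3, 5] / [6] / [7];  Q = [1, 2, 7] / [3, 6] / [4] / [5]
  Insert 4 (step 8): P = [1, 2, 4] / [3, 5, 8] / [6] / [7];  Q = [1, 2, 7] / [3, 6, 8] / [4] / [5]
Final shape: (3, 3, 1, 1).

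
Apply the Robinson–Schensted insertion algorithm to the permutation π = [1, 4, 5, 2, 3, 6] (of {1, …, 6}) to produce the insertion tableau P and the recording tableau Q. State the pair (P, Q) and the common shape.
P = [1, 2, 3, 6] / [4, 5];  Q = [1, 2, 3, 6] / [4, 5];  common shape = (4, 2)

Row-insert the values π_1, π_2, … into P one at a time, bumping the leftmost entry strictly greater than the inserted value down to the next row. The recording tableau Q records, in position (i, j), the step at which that cell was added to P.
  Insert 1 (step 1): P = [1];  Q = [1]
  Insert 4 (step 2): P = [1, 4];  Q = [1, 2]
  Insert 5 (step 3): P = [1, 4, 5];  Q = [1, 2, 3]
  Insert 2 (step 4): P = [1, 2, 5] / [4];  Q = [1, 2, 3] / [4]
  Insert 3 (step 5): P = [1, 2, 3] / [4, 5];  Q = [1, 2, 3] / [4, 5]
  Insert 6 (step 6): P = [1, 2, 3, 6] / [4, 5];  Q = [1, 2, 3, 6] / [4, 5]
Final shape: (4, 2).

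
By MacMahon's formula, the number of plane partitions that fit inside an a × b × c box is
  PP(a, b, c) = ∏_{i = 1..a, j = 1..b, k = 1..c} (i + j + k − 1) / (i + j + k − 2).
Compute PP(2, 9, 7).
PP(2, 9, 7) = 27810640

Evaluate the triple product over i = 1..2, j = 1..9, k = 1..7. The factors are (2/1) · (3/2) · (4/3) · (5/4) · (6/5) · (7/6) · (8/7) · (3/2) · … (126 factors total). The numerators and denominators telescope so the product is an integer; carrying out the multiplication exactly gives PP(2, 9, 7) = 27810640.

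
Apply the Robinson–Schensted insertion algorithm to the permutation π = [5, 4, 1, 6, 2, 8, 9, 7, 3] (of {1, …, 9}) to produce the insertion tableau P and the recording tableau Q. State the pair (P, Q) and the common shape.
P = [1, 2, 3, 9] / [4, 6, 7] / [5, 8];  Q = [1, 4, 6, 7] / [2, 5, 8] / [3, 9];  common shape = (4, 3, 2)

Row-insert the values π_1, π_2, … into P one at a time, bumping the leftmost entry strictly greater than the inserted value down to the next row. The recording tableau Q records, in position (i, j), the step at which that cell was added to P.
  Insert 5 (step 1): P = [5];  Q = [1]
  Insert 4 (step 2): P = [4] / [5];  Q = [1] / [2]
  Insert 1 (step 3): P = [1] / [4] / [5];  Q = [1] / [2] / [3]
  Insert 6 (step 4): P = [1, 6] / [4] / [5];  Q = [1, 4] / [2] / [3]
  Insert 2 (step 5): P = [1, 2] / [4, 6] / [5];  Q = [1, 4] / [2, 5] / [3]
  Insert 8 (step 6): P = [1, 2, 8] / [4, 6] / [5];  Q = [1, 4, 6] / [2, 5] / [3]
  Insert 9 (step 7): P = [1, 2, 8, 9] / [4, 6] / [5];  Q = [1, 4, 6, 7] / [2, 5] / [3]
  Insert 7 (step 8): P = [1, 2, 7, 9] / [4, 6, 8] / [5];  Q = [1, 4, 6, 7] / [2, 5, 8] / [3]
  Insert 3 (step 9): P = [1, 2, 3, 9] / [4, 6, 7] / [5, 8];  Q = [1, 4, 6, 7] / [2, 5, 8] / [3, 9]
Final shape: (4, 3, 2).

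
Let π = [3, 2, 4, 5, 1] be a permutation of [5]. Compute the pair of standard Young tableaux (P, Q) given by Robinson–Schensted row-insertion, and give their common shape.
P = [1, 4, 5] / [2] / [3];  Q = [1, 3, 4] / [2] / [5];  common shape = (3, 1, 1)

Row-insert the values π_1, π_2, … into P one at a time, bumping the leftmost entry strictly greater than the inserted value down to the next row. The recording tableau Q records, in position (i, j), the step at which that cell was added to P.
  Insert 3 (step 1): P = [3];  Q = [1]
  Insert 2 (step 2): P = [2] / [3];  Q = [1] / [2]
  Insert 4 (step 3): P = [2, 4] / [3];  Q = [1, 3] / [2]
  Insert 5 (step 4): P = [2, 4, 5] / [3];  Q = [1, 3, 4] / [2]
  Insert 1 (step 5): P = [1, 4, 5] / [2] / [3];  Q = [1, 3, 4] / [2] / [5]
Final shape: (3, 1, 1).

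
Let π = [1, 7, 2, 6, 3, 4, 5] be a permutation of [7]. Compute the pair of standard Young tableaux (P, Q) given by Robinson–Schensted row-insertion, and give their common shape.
P = [1, 2, 3, 4, 5] / [6] / [7];  Q = [1, 2, 4, 6, 7] / [3] / [5];  common shape = (5, 1, 1)

Row-insert the values π_1, π_2, … into P one at a time, bumping the leftmost entry strictly greater than the inserted value down to the next row. The recording tableau Q records, in position (i, j), the step at which that cell was added to P.
  Insert 1 (step 1): P = [1];  Q = [1]
  Insert 7 (step 2): P = [1, 7];  Q = [1, 2]
  Insert 2 (step 3): P = [1, 2] / [7];  Q = [1, 2] / [3]
  Insert 6 (step 4): P = [1, 2, 6] / [7];  Q = [1, 2, 4] / [3]
  Insert 3 (step 5): P = [1, 2, 3] / [6] / [7];  Q = [1, 2, 4] / [3] / [5]
  Insert 4 (step 6): P = [1, 2, 3, 4] / [6] / [7];  Q = [1, 2, 4, 6] / [3] / [5]
  Insert 5 (step 7): P = [1, 2, 3, 4, 5] / [6] / [7];  Q = [1, 2, 4, 6, 7] / [3] / [5]
Final shape: (5, 1, 1).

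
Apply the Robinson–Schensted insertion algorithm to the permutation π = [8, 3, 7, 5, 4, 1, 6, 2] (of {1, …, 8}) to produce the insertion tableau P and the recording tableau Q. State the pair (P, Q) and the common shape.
P = [1, 2, 6] / [3, 4] / [5] / [7] / [8];  Q = [1, 3, 7] / [2, 8] / [4] / [5] / [6];  common shape = (3, 2, 1, 1, 1)

Row-insert the values π_1, π_2, … into P one at a time, bumping the leftmost entry strictly greater than the inserted value down to the next row. The recording tableau Q records, in position (i, j), the step at which that cell was added to P.
  Insert 8 (step 1): P = [8];  Q = [1]
  Insert 3 (step 2): P = [3] / [8];  Q = [1] / [2]
  Insert 7 (step 3): P = [3, 7] / [8];  Q = [1, 3] / [2]
  Insert 5 (step 4): P = [3, 5] / [7] / [8];  Q = [1, 3] / [2] / [4]
  Insert 4 (step 5): P = [3, 4] / [5] / [7] / [8];  Q = [1, 3] / [2] / [4] / [5]
  Insert 1 (step 6): P = [1, 4] / [3] / [5] / [7] / [8];  Q = [1, 3] / [2] / [4] / [5] / [6]
  Insert 6 (step 7): P = [1, 4, 6] / [3] / [5] / [7] / [8];  Q = [1, 3, 7] / [2] / [4] / [5] / [6]
  Insert 2 (step 8): P = [1, 2, 6] / [3, 4] / [5] / [7] / [8];  Q = [1, 3, 7] / [2, 8] / [4] / [5] / [6]
Final shape: (3, 2, 1, 1, 1).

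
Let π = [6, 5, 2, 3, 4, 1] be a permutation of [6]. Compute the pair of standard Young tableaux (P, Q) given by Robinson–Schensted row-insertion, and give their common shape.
P = [1, 3, 4] / [2] / [5] / [6];  Q = [1, 4, 5] / [2] / [3] / [6];  common shape = (3, 1, 1, 1)

Row-insert the values π_1, π_2, … into P one at a time, bumping the leftmost entry strictly greater than the inserted value down to the next row. The recording tableau Q records, in position (i, j), the step at which that cell was added to P.
  Insert 6 (step 1): P = [6];  Q = [1]
  Insert 5 (step 2): P = [5] / [6];  Q = [1] / [2]
  Insert 2 (step 3): P = [2] / [5] / [6];  Q = [1] / [2] / [3]
  Insert 3 (step 4): P = [2, 3] / [5] / [6];  Q = [1, 4] / [2] / [3]
  Insert 4 (step 5): P = [2, 3, 4] / [5] / [6];  Q = [1, 4, 5] / [2] / [3]
  Insert 1 (step 6): P = [1, 3, 4] / [2] / [5] / [6];  Q = [1, 4, 5] / [2] / [3] / [6]
Final shape: (3, 1, 1, 1).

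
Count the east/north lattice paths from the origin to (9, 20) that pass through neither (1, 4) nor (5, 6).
Number of paths = 5153430

Inclusion–exclusion. Total paths: C(29, 9) = 10015005. Through P₁: C(5, 1)·C(24, 8) = 3677355. Through P₂: C(11, 5)·C(18, 4) = 1413720. Since P₁ is strictly southwest of P₂, a monotone path through both must visit P₁ then P₂; paths through both = C(5, 1)·C(6, 4)·C(18, 4) = 229500. Avoid both = 10015005 − 3677355 − 1413720 + 229500 = 5153430.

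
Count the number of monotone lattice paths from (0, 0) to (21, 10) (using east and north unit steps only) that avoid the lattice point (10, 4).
Number of paths = 31963789

Total paths from (0, 0) to (21, 10): C(31, 21) = 44352165. Paths through (10, 4): (paths (0, 0) → (10, 4)) × (paths (10, 4) → (21, 10)) = C(14, 10) · C(17, 11) = 1001 · 12376 = 12388376. Avoidance count = 44352165 − 12388376 = 31963789.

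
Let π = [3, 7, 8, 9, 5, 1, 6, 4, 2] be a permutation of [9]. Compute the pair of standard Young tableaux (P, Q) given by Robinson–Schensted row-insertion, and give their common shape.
P = [1, 2, 6, 9] / [3, 4] / [5, 8] / [7];  Q = [1, 2, 3, 4] / [5, 7] / [6, 8] / [9];  common shape = (4, 2, 2, 1)

Row-insert the values π_1, π_2, … into P one at a time, bumping the leftmost entry strictly greater than the inserted value down to the next row. The recording tableau Q records, in position (i, j), the step at which that cell was added to P.
  Insert 3 (step 1): P = [3];  Q = [1]
  Insert 7 (step 2): P = [3, 7];  Q = [1, 2]
  Insert 8 (step 3): P = [3, 7, 8];  Q = [1, 2, 3]
  Insert 9 (step 4): P = [3, 7, 8, 9];  Q = [1, 2, 3, 4]
  Insert 5 (step 5): P = [3, 5, 8, 9] / [7];  Q = [1, 2, 3, 4] / [5]
  Insert 1 (step 6): P = [1, 5, 8, 9] / [3] / [7];  Q = [1, 2, 3, 4] / [5] / [6]
  Insert 6 (step 7): P = [1, 5, 6, 9] / [3, 8] / [7];  Q = [1, 2, 3, 4] / [5, 7] / [6]
  Insert 4 (step 8): P = [1, 4, 6, 9] / [3, 5] / [7, 8];  Q = [1, 2, 3, 4] / [5, 7] / [6, 8]
  Insert 2 (step 9): P = [1, 2, 6, 9] / [3, 4] / [5, 8] / [7];  Q = [1, 2, 3, 4] / [5, 7] / [6, 8] / [9]
Final shape: (4, 2, 2, 1).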